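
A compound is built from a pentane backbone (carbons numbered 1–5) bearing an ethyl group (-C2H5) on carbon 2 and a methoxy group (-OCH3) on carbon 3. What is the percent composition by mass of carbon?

Atom tally by fragment:
  CH3 → C:1 H:3
  CH(C2H5) → C:3 H:6
  CH(OCH3) → C:2 H:4 O:1
  CH2 → C:1 H:2
  CH3 → C:1 H:3
Element totals:
  C: 8
  H: 18
  O: 1
Molecular formula: C8H18O.
Molar mass = 130.231 g/mol.
Mass from C: 8 × 12.011 = 96.088 g/mol.
%C = 96.088 / 130.231 × 100 = 73.78%.

73.78%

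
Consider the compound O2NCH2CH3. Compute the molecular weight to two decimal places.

75.07 g/mol

Element totals:
  C: 2
  H: 5
  N: 1
  O: 2
Molecular formula: C2H5NO2.
  M = 2(12.011) + 5(1.008) + 14.007 + 2(15.999)
    = 24.022 + 5.040 + 14.007 + 31.998 = 75.067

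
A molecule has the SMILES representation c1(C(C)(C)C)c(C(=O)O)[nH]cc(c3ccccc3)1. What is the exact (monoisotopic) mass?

Atom tally by fragment:
  pyrrole ring core → C:4 H:5 N:1
  (− 3 ring H displaced by substituents)
  + C(CH3)3 → C:4 H:9
  + COOH → C:1 H:1 O:2
  + C6H5 → C:6 H:5
Element totals:
  C: 15
  H: 17
  N: 1
  O: 2
Molecular formula: C15H17NO2.
  M = 15(12.0) + 17(1.007825) + 14.003074 + 2(15.994915)
    = 180.000000 + 17.133025 + 14.003074 + 31.989830 = 243.125929

243.1259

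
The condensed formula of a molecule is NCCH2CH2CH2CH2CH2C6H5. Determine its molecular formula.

Element totals:
  C: 12
  H: 15
  N: 1

C12H15N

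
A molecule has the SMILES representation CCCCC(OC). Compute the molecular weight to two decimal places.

102.18 g/mol

Atom tally by fragment:
  CH3 → C:1 H:3
  CH2 → C:1 H:2
  CH2 → C:1 H:2
  CH2 → C:1 H:2
  CH2OCH3 → C:2 H:5 O:1
Element totals:
  C: 6
  H: 14
  O: 1
Molecular formula: C6H14O.
  M = 6(12.011) + 14(1.008) + 15.999
    = 72.066 + 14.112 + 15.999 = 102.177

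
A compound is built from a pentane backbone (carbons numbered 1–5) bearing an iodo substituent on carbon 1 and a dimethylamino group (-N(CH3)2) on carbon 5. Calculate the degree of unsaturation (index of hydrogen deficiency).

Atom tally by fragment:
  ICH2 → C:1 H:2 I:1
  CH2 → C:1 H:2
  CH2 → C:1 H:2
  CH2 → C:1 H:2
  CH2N(CH3)2 → C:3 H:8 N:1
Element totals:
  C: 7
  H: 16
  I: 1
  N: 1
Molecular formula: C7H16IN.
DoU = (2C + 2 + N − H − X) / 2 = (2·7 + 2 + 1 − 16 − 1) / 2 = 0.

0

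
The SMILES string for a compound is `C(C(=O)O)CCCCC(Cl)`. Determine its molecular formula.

C7H13ClO2

Atom tally by fragment:
  HOOCCH2 → C:2 H:3 O:2
  CH2 → C:1 H:2
  CH2 → C:1 H:2
  CH2 → C:1 H:2
  CH2 → C:1 H:2
  CH2Cl → C:1 H:2 Cl:1
Element totals:
  C: 7
  H: 13
  Cl: 1
  O: 2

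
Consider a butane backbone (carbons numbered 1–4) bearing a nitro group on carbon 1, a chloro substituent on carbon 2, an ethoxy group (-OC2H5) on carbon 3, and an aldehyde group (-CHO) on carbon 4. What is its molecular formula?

C7H12ClNO4

Atom tally by fragment:
  O2NCH2 → C:1 H:2 N:1 O:2
  CH(Cl) → C:1 H:1 Cl:1
  CH(OC2H5) → C:3 H:6 O:1
  CH2CHO → C:2 H:3 O:1
Element totals:
  C: 7
  H: 12
  Cl: 1
  N: 1
  O: 4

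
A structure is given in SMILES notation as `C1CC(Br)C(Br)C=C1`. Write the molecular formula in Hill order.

Atom tally by fragment:
  cyclohexene ring core → C:6 H:10
  (− 2 ring H displaced by substituents)
  + Br → Br:1
  + Br → Br:1
Element totals:
  C: 6
  H: 8
  Br: 2

C6H8Br2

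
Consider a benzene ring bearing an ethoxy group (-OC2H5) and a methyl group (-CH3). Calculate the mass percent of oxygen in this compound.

11.75%

Atom tally by fragment:
  benzene ring core → C:6 H:6
  (− 2 ring H displaced by substituents)
  + OC2H5 → C:2 H:5 O:1
  + CH3 → C:1 H:3
Element totals:
  C: 9
  H: 12
  O: 1
Molecular formula: C9H12O.
Molar mass = 136.194 g/mol.
Mass from O: 1 × 15.999 = 15.999 g/mol.
%O = 15.999 / 136.194 × 100 = 11.75%.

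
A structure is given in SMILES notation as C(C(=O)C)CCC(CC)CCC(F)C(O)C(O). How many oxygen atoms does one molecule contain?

3

Atom tally by fragment:
  CH3COCH2 → C:3 H:5 O:1
  CH2 → C:1 H:2
  CH2 → C:1 H:2
  CH(C2H5) → C:3 H:6
  CH2 → C:1 H:2
  CH2 → C:1 H:2
  CH(F) → C:1 H:1 F:1
  CH(OH) → C:1 H:2 O:1
  CH2OH → C:1 H:3 O:1
Element totals:
  C: 13
  H: 25
  F: 1
  O: 3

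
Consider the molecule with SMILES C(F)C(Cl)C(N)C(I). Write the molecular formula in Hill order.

Atom tally by fragment:
  FCH2 → C:1 H:2 F:1
  CH(Cl) → C:1 H:1 Cl:1
  CH(NH2) → C:1 H:3 N:1
  CH2I → C:1 H:2 I:1
Element totals:
  C: 4
  H: 8
  Cl: 1
  F: 1
  I: 1
  N: 1

C4H8ClFIN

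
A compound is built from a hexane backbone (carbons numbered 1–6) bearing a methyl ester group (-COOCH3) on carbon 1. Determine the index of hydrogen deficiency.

1

Atom tally by fragment:
  CH3OOCCH2 → C:3 H:5 O:2
  CH2 → C:1 H:2
  CH2 → C:1 H:2
  CH2 → C:1 H:2
  CH2 → C:1 H:2
  CH3 → C:1 H:3
Element totals:
  C: 8
  H: 16
  O: 2
Molecular formula: C8H16O2.
DoU = (2C + 2 + N − H − X) / 2 = (2·8 + 2 + 0 − 16 − 0) / 2 = 1.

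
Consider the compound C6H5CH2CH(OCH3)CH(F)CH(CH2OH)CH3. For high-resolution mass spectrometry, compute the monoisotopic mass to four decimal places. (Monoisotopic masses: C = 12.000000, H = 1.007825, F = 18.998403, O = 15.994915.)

226.1369

Atom tally by fragment:
  C6H5CH2 → C:7 H:7
  CH(OCH3) → C:2 H:4 O:1
  CH(F) → C:1 H:1 F:1
  CH(CH2OH) → C:2 H:4 O:1
  CH3 → C:1 H:3
Element totals:
  C: 13
  H: 19
  F: 1
  O: 2
Molecular formula: C13H19FO2.
  M = 13(12.0) + 19(1.007825) + 18.998403 + 2(15.994915)
    = 156.000000 + 19.148675 + 18.998403 + 31.989830 = 226.136908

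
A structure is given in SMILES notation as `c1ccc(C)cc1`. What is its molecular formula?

Atom tally by fragment:
  benzene ring core → C:6 H:6
  (− 1 ring H displaced by substituents)
  + CH3 → C:1 H:3
Element totals:
  C: 7
  H: 8

C7H8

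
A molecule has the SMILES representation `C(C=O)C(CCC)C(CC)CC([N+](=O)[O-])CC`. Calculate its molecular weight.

243.35 g/mol

Atom tally by fragment:
  OHCCH2 → C:2 H:3 O:1
  CH(CH2CH2CH3) → C:4 H:8
  CH(C2H5) → C:3 H:6
  CH2 → C:1 H:2
  CH(NO2) → C:1 H:1 N:1 O:2
  CH2 → C:1 H:2
  CH3 → C:1 H:3
Element totals:
  C: 13
  H: 25
  N: 1
  O: 3
Molecular formula: C13H25NO3.
  M = 13(12.011) + 25(1.008) + 14.007 + 3(15.999)
    = 156.143 + 25.200 + 14.007 + 47.997 = 243.347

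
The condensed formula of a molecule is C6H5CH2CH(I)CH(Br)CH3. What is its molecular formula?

C10H12BrI

Atom tally by fragment:
  C6H5CH2 → C:7 H:7
  CH(I) → C:1 H:1 I:1
  CH(Br) → C:1 H:1 Br:1
  CH3 → C:1 H:3
Element totals:
  C: 10
  H: 12
  Br: 1
  I: 1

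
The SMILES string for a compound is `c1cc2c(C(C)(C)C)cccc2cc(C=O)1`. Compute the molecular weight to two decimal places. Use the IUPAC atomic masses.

Atom tally by fragment:
  naphthalene ring system core → C:10 H:8
  (− 2 ring H displaced by substituents)
  + C(CH3)3 → C:4 H:9
  + CHO → C:1 H:1 O:1
Element totals:
  C: 15
  H: 16
  O: 1
Molecular formula: C15H16O.
  M = 15(12.011) + 16(1.008) + 15.999
    = 180.165 + 16.128 + 15.999 = 212.292

212.29 g/mol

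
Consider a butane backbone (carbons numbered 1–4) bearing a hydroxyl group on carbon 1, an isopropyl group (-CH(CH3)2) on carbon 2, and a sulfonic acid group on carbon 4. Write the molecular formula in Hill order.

C7H16O4S

Atom tally by fragment:
  HOCH2 → C:1 H:3 O:1
  CH(CH(CH3)2) → C:4 H:8
  CH2 → C:1 H:2
  CH2SO3H → C:1 H:3 S:1 O:3
Element totals:
  C: 7
  H: 16
  O: 4
  S: 1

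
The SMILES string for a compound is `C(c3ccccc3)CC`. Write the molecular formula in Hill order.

C9H12

Atom tally by fragment:
  C6H5CH2 → C:7 H:7
  CH2 → C:1 H:2
  CH3 → C:1 H:3
Element totals:
  C: 9
  H: 12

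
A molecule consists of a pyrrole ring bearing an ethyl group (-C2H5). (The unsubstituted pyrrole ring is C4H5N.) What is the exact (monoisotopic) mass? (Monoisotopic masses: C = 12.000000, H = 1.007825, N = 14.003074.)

95.0735

Atom tally by fragment:
  pyrrole ring core → C:4 H:5 N:1
  (− 1 ring H displaced by substituents)
  + C2H5 → C:2 H:5
Element totals:
  C: 6
  H: 9
  N: 1
Molecular formula: C6H9N.
  M = 6(12.0) + 9(1.007825) + 14.003074
    = 72.000000 + 9.070425 + 14.003074 = 95.073499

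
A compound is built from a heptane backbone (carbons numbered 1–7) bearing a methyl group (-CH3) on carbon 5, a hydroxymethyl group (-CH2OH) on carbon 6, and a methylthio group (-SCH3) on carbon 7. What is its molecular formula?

C10H22OS

Atom tally by fragment:
  CH3 → C:1 H:3
  CH2 → C:1 H:2
  CH2 → C:1 H:2
  CH2 → C:1 H:2
  CH(CH3) → C:2 H:4
  CH(CH2OH) → C:2 H:4 O:1
  CH2SCH3 → C:2 H:5 S:1
Element totals:
  C: 10
  H: 22
  O: 1
  S: 1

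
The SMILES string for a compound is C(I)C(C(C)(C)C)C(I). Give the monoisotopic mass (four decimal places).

Atom tally by fragment:
  ICH2 → C:1 H:2 I:1
  CH(C(CH3)3) → C:5 H:10
  CH2I → C:1 H:2 I:1
Element totals:
  C: 7
  H: 14
  I: 2
Molecular formula: C7H14I2.
  M = 7(12.0) + 14(1.007825) + 2(126.904472)
    = 84.000000 + 14.109550 + 253.808944 = 351.918494

351.9185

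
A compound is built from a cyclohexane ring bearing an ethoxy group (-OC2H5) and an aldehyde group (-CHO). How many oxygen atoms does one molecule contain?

2

Atom tally by fragment:
  cyclohexane ring core → C:6 H:12
  (− 2 ring H displaced by substituents)
  + OC2H5 → C:2 H:5 O:1
  + CHO → C:1 H:1 O:1
Element totals:
  C: 9
  H: 16
  O: 2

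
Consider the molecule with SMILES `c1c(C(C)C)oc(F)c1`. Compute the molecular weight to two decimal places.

128.15 g/mol

Atom tally by fragment:
  furan ring core → C:4 H:4 O:1
  (− 2 ring H displaced by substituents)
  + CH(CH3)2 → C:3 H:7
  + F → F:1
Element totals:
  C: 7
  H: 9
  F: 1
  O: 1
Molecular formula: C7H9FO.
  M = 7(12.011) + 9(1.008) + 18.998 + 15.999
    = 84.077 + 9.072 + 18.998 + 15.999 = 128.146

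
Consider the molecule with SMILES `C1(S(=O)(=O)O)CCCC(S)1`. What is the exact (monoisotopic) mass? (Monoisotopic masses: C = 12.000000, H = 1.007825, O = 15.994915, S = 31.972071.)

182.0071

Atom tally by fragment:
  cyclopentane ring core → C:5 H:10
  (− 2 ring H displaced by substituents)
  + SO3H → S:1 O:3 H:1
  + SH → S:1 H:1
Element totals:
  C: 5
  H: 10
  O: 3
  S: 2
Molecular formula: C5H10O3S2.
  M = 5(12.0) + 10(1.007825) + 3(15.994915) + 2(31.972071)
    = 60.000000 + 10.078250 + 47.984745 + 63.944142 = 182.007137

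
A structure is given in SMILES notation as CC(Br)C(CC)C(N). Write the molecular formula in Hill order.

C6H14BrN

Atom tally by fragment:
  CH3 → C:1 H:3
  CH(Br) → C:1 H:1 Br:1
  CH(C2H5) → C:3 H:6
  CH2NH2 → C:1 H:4 N:1
Element totals:
  C: 6
  H: 14
  Br: 1
  N: 1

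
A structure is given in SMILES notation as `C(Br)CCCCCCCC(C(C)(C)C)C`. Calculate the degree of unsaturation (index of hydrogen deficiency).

0

Atom tally by fragment:
  BrCH2 → C:1 H:2 Br:1
  CH2 → C:1 H:2
  CH2 → C:1 H:2
  CH2 → C:1 H:2
  CH2 → C:1 H:2
  CH2 → C:1 H:2
  CH2 → C:1 H:2
  CH2 → C:1 H:2
  CH(C(CH3)3) → C:5 H:10
  CH3 → C:1 H:3
Element totals:
  C: 14
  H: 29
  Br: 1
Molecular formula: C14H29Br.
DoU = (2C + 2 + N − H − X) / 2 = (2·14 + 2 + 0 − 29 − 1) / 2 = 0.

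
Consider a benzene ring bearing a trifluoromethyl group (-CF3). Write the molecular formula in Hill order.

Atom tally by fragment:
  benzene ring core → C:6 H:6
  (− 1 ring H displaced by substituents)
  + CF3 → C:1 F:3
Element totals:
  C: 7
  H: 5
  F: 3

C7H5F3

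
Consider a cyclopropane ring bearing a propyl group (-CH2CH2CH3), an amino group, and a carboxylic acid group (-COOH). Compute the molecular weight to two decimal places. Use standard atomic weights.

Atom tally by fragment:
  cyclopropane ring core → C:3 H:6
  (− 3 ring H displaced by substituents)
  + CH2CH2CH3 → C:3 H:7
  + NH2 → N:1 H:2
  + COOH → C:1 H:1 O:2
Element totals:
  C: 7
  H: 13
  N: 1
  O: 2
Molecular formula: C7H13NO2.
  M = 7(12.011) + 13(1.008) + 14.007 + 2(15.999)
    = 84.077 + 13.104 + 14.007 + 31.998 = 143.186

143.19 g/mol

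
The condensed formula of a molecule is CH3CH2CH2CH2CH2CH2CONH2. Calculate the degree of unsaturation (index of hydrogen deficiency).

Element totals:
  C: 7
  H: 15
  N: 1
  O: 1
Molecular formula: C7H15NO.
DoU = (2C + 2 + N − H − X) / 2 = (2·7 + 2 + 1 − 15 − 0) / 2 = 1.

1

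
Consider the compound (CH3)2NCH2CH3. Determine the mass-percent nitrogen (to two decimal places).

19.15%

Element totals:
  C: 4
  H: 11
  N: 1
Molecular formula: C4H11N.
Molar mass = 73.139 g/mol.
Mass from N: 1 × 14.007 = 14.007 g/mol.
%N = 14.007 / 73.139 × 100 = 19.15%.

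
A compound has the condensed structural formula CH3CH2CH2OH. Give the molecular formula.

C3H8O

Atom tally by fragment:
  CH3 → C:1 H:3
  CH2CH2OH → C:2 H:5 O:1
Element totals:
  C: 3
  H: 8
  O: 1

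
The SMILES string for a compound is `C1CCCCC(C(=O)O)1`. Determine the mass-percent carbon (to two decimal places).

65.60%

Atom tally by fragment:
  cyclohexane ring core → C:6 H:12
  (− 1 ring H displaced by substituents)
  + COOH → C:1 H:1 O:2
Element totals:
  C: 7
  H: 12
  O: 2
Molecular formula: C7H12O2.
Molar mass = 128.171 g/mol.
Mass from C: 7 × 12.011 = 84.077 g/mol.
%C = 84.077 / 128.171 × 100 = 65.60%.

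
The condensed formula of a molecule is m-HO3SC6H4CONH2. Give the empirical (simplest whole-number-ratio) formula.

Atom tally by fragment:
  benzene ring core → C:6 H:6
  (− 2 ring H displaced by substituents)
  + SO3H → S:1 O:3 H:1
  + CONH2 → C:1 H:2 O:1 N:1
Element totals:
  C: 7
  H: 7
  N: 1
  O: 4
  S: 1
Molecular formula: C7H7NO4S.
gcd of subscripts (7, 7, 1, 4, 1) = 1, so the empirical formula equals the molecular formula.

C7H7NO4S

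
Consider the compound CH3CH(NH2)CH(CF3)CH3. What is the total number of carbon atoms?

Atom tally by fragment:
  CH3 → C:1 H:3
  CH(NH2) → C:1 H:3 N:1
  CH(CF3) → C:2 H:1 F:3
  CH3 → C:1 H:3
Element totals:
  C: 5
  H: 10
  F: 3
  N: 1

5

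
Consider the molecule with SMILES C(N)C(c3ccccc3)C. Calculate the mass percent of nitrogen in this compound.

Atom tally by fragment:
  H2NCH2 → C:1 H:4 N:1
  CH(C6H5) → C:7 H:6
  CH3 → C:1 H:3
Element totals:
  C: 9
  H: 13
  N: 1
Molecular formula: C9H13N.
Molar mass = 135.210 g/mol.
Mass from N: 1 × 14.007 = 14.007 g/mol.
%N = 14.007 / 135.210 × 100 = 10.36%.

10.36%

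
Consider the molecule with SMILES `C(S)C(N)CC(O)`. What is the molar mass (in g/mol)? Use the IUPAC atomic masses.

Atom tally by fragment:
  HSCH2 → C:1 H:3 S:1
  CH(NH2) → C:1 H:3 N:1
  CH2 → C:1 H:2
  CH2OH → C:1 H:3 O:1
Element totals:
  C: 4
  H: 11
  N: 1
  O: 1
  S: 1
Molecular formula: C4H11NOS.
  M = 4(12.011) + 11(1.008) + 14.007 + 15.999 + 32.06
    = 48.044 + 11.088 + 14.007 + 15.999 + 32.060 = 121.198

121.20 g/mol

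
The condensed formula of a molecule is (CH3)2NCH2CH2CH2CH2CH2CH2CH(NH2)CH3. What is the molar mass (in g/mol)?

Element totals:
  C: 10
  H: 24
  N: 2
Molecular formula: C10H24N2.
  M = 10(12.011) + 24(1.008) + 2(14.007)
    = 120.110 + 24.192 + 28.014 = 172.316

172.32 g/mol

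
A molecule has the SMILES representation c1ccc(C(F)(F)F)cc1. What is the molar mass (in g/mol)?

146.11 g/mol

Atom tally by fragment:
  benzene ring core → C:6 H:6
  (− 1 ring H displaced by substituents)
  + CF3 → C:1 F:3
Element totals:
  C: 7
  H: 5
  F: 3
Molecular formula: C7H5F3.
  M = 7(12.011) + 5(1.008) + 3(18.998)
    = 84.077 + 5.040 + 56.994 = 146.111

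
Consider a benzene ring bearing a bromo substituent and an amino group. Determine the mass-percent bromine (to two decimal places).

Atom tally by fragment:
  benzene ring core → C:6 H:6
  (− 2 ring H displaced by substituents)
  + Br → Br:1
  + NH2 → N:1 H:2
Element totals:
  C: 6
  H: 6
  Br: 1
  N: 1
Molecular formula: C6H6BrN.
Molar mass = 172.025 g/mol.
Mass from Br: 1 × 79.904 = 79.904 g/mol.
%Br = 79.904 / 172.025 × 100 = 46.45%.

46.45%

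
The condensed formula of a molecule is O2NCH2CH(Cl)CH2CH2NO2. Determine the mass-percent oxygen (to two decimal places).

35.05%

Atom tally by fragment:
  O2NCH2 → C:1 H:2 N:1 O:2
  CH(Cl) → C:1 H:1 Cl:1
  CH2 → C:1 H:2
  CH2NO2 → C:1 H:2 N:1 O:2
Element totals:
  C: 4
  H: 7
  Cl: 1
  N: 2
  O: 4
Molecular formula: C4H7ClN2O4.
Molar mass = 182.560 g/mol.
Mass from O: 4 × 15.999 = 63.996 g/mol.
%O = 63.996 / 182.560 × 100 = 35.05%.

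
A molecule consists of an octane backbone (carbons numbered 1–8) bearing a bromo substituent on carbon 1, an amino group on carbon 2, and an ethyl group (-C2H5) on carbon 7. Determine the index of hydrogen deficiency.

0

Atom tally by fragment:
  BrCH2 → C:1 H:2 Br:1
  CH(NH2) → C:1 H:3 N:1
  CH2 → C:1 H:2
  CH2 → C:1 H:2
  CH2 → C:1 H:2
  CH2 → C:1 H:2
  CH(C2H5) → C:3 H:6
  CH3 → C:1 H:3
Element totals:
  C: 10
  H: 22
  Br: 1
  N: 1
Molecular formula: C10H22BrN.
DoU = (2C + 2 + N − H − X) / 2 = (2·10 + 2 + 1 − 22 − 1) / 2 = 0.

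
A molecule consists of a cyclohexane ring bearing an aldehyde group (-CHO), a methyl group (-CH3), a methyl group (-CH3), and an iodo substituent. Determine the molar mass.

Atom tally by fragment:
  cyclohexane ring core → C:6 H:12
  (− 4 ring H displaced by substituents)
  + CHO → C:1 H:1 O:1
  + CH3 → C:1 H:3
  + CH3 → C:1 H:3
  + I → I:1
Element totals:
  C: 9
  H: 15
  I: 1
  O: 1
Molecular formula: C9H15IO.
  M = 9(12.011) + 15(1.008) + 126.904 + 15.999
    = 108.099 + 15.120 + 126.904 + 15.999 = 266.122

266.12 g/mol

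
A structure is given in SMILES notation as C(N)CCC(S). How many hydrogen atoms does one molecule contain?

11

Atom tally by fragment:
  H2NCH2 → C:1 H:4 N:1
  CH2 → C:1 H:2
  CH2 → C:1 H:2
  CH2SH → C:1 H:3 S:1
Element totals:
  C: 4
  H: 11
  N: 1
  S: 1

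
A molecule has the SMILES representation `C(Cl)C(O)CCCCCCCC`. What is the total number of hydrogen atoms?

21

Atom tally by fragment:
  ClCH2 → C:1 H:2 Cl:1
  CH(OH) → C:1 H:2 O:1
  CH2 → C:1 H:2
  CH2 → C:1 H:2
  CH2 → C:1 H:2
  CH2 → C:1 H:2
  CH2 → C:1 H:2
  CH2 → C:1 H:2
  CH2 → C:1 H:2
  CH3 → C:1 H:3
Element totals:
  C: 10
  H: 21
  Cl: 1
  O: 1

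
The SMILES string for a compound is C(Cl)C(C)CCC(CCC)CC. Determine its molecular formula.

Atom tally by fragment:
  ClCH2 → C:1 H:2 Cl:1
  CH(CH3) → C:2 H:4
  CH2 → C:1 H:2
  CH2 → C:1 H:2
  CH(CH2CH2CH3) → C:4 H:8
  CH2 → C:1 H:2
  CH3 → C:1 H:3
Element totals:
  C: 11
  H: 23
  Cl: 1

C11H23Cl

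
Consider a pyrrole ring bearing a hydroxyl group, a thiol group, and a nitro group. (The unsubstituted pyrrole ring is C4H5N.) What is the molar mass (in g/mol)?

Atom tally by fragment:
  pyrrole ring core → C:4 H:5 N:1
  (− 3 ring H displaced by substituents)
  + OH → O:1 H:1
  + SH → S:1 H:1
  + NO2 → N:1 O:2
Element totals:
  C: 4
  H: 4
  N: 2
  O: 3
  S: 1
Molecular formula: C4H4N2O3S.
  M = 4(12.011) + 4(1.008) + 2(14.007) + 3(15.999) + 32.06
    = 48.044 + 4.032 + 28.014 + 47.997 + 32.060 = 160.147

160.15 g/mol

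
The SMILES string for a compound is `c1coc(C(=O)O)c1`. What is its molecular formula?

Atom tally by fragment:
  furan ring core → C:4 H:4 O:1
  (− 1 ring H displaced by substituents)
  + COOH → C:1 H:1 O:2
Element totals:
  C: 5
  H: 4
  O: 3

C5H4O3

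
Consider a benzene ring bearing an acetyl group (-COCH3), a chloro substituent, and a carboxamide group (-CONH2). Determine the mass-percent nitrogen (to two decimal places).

Atom tally by fragment:
  benzene ring core → C:6 H:6
  (− 3 ring H displaced by substituents)
  + COCH3 → C:2 H:3 O:1
  + Cl → Cl:1
  + CONH2 → C:1 H:2 O:1 N:1
Element totals:
  C: 9
  H: 8
  Cl: 1
  N: 1
  O: 2
Molecular formula: C9H8ClNO2.
Molar mass = 197.618 g/mol.
Mass from N: 1 × 14.007 = 14.007 g/mol.
%N = 14.007 / 197.618 × 100 = 7.09%.

7.09%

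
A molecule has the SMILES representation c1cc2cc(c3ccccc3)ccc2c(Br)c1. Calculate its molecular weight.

Atom tally by fragment:
  naphthalene ring system core → C:10 H:8
  (− 2 ring H displaced by substituents)
  + C6H5 → C:6 H:5
  + Br → Br:1
Element totals:
  C: 16
  H: 11
  Br: 1
Molecular formula: C16H11Br.
  M = 16(12.011) + 11(1.008) + 79.904
    = 192.176 + 11.088 + 79.904 = 283.168

283.17 g/mol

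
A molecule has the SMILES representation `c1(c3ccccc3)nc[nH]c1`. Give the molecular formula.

Atom tally by fragment:
  imidazole ring core → C:3 H:4 N:2
  (− 1 ring H displaced by substituents)
  + C6H5 → C:6 H:5
Element totals:
  C: 9
  H: 8
  N: 2

C9H8N2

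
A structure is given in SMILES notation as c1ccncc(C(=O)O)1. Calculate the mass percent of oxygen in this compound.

25.99%

Atom tally by fragment:
  pyridine ring core → C:5 H:5 N:1
  (− 1 ring H displaced by substituents)
  + COOH → C:1 H:1 O:2
Element totals:
  C: 6
  H: 5
  N: 1
  O: 2
Molecular formula: C6H5NO2.
Molar mass = 123.111 g/mol.
Mass from O: 2 × 15.999 = 31.998 g/mol.
%O = 31.998 / 123.111 × 100 = 25.99%.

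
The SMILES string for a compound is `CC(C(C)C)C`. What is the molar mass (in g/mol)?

Atom tally by fragment:
  CH3 → C:1 H:3
  CH(CH(CH3)2) → C:4 H:8
  CH3 → C:1 H:3
Element totals:
  C: 6
  H: 14
Molecular formula: C6H14.
  M = 6(12.011) + 14(1.008)
    = 72.066 + 14.112 = 86.178

86.18 g/mol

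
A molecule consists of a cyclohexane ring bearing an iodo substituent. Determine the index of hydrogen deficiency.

Atom tally by fragment:
  cyclohexane ring core → C:6 H:12
  (− 1 ring H displaced by substituents)
  + I → I:1
Element totals:
  C: 6
  H: 11
  I: 1
Molecular formula: C6H11I.
DoU = (2C + 2 + N − H − X) / 2 = (2·6 + 2 + 0 − 11 − 1) / 2 = 1.

1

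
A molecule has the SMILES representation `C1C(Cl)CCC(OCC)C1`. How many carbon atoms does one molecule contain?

Atom tally by fragment:
  cyclohexane ring core → C:6 H:12
  (− 2 ring H displaced by substituents)
  + Cl → Cl:1
  + OC2H5 → C:2 H:5 O:1
Element totals:
  C: 8
  H: 15
  Cl: 1
  O: 1

8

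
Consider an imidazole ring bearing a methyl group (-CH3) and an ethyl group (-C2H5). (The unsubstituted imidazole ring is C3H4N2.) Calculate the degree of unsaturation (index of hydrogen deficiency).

3

Atom tally by fragment:
  imidazole ring core → C:3 H:4 N:2
  (− 2 ring H displaced by substituents)
  + CH3 → C:1 H:3
  + C2H5 → C:2 H:5
Element totals:
  C: 6
  H: 10
  N: 2
Molecular formula: C6H10N2.
DoU = (2C + 2 + N − H − X) / 2 = (2·6 + 2 + 2 − 10 − 0) / 2 = 3.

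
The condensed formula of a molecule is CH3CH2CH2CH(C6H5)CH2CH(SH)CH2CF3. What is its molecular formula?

Element totals:
  C: 14
  H: 19
  F: 3
  S: 1

C14H19F3S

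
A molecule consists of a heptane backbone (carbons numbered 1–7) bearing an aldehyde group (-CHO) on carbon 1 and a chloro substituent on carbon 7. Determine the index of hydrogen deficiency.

1

Atom tally by fragment:
  OHCCH2 → C:2 H:3 O:1
  CH2 → C:1 H:2
  CH2 → C:1 H:2
  CH2 → C:1 H:2
  CH2 → C:1 H:2
  CH2 → C:1 H:2
  CH2Cl → C:1 H:2 Cl:1
Element totals:
  C: 8
  H: 15
  Cl: 1
  O: 1
Molecular formula: C8H15ClO.
DoU = (2C + 2 + N − H − X) / 2 = (2·8 + 2 + 0 − 15 − 1) / 2 = 1.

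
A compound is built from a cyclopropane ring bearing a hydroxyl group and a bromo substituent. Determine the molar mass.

136.98 g/mol

Atom tally by fragment:
  cyclopropane ring core → C:3 H:6
  (− 2 ring H displaced by substituents)
  + OH → O:1 H:1
  + Br → Br:1
Element totals:
  C: 3
  H: 5
  Br: 1
  O: 1
Molecular formula: C3H5BrO.
  M = 3(12.011) + 5(1.008) + 79.904 + 15.999
    = 36.033 + 5.040 + 79.904 + 15.999 = 136.976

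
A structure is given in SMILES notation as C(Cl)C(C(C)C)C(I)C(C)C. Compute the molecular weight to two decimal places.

Atom tally by fragment:
  ClCH2 → C:1 H:2 Cl:1
  CH(CH(CH3)2) → C:4 H:8
  CH(I) → C:1 H:1 I:1
  CH(CH3) → C:2 H:4
  CH3 → C:1 H:3
Element totals:
  C: 9
  H: 18
  Cl: 1
  I: 1
Molecular formula: C9H18ClI.
  M = 9(12.011) + 18(1.008) + 35.45 + 126.904
    = 108.099 + 18.144 + 35.450 + 126.904 = 288.597

288.60 g/mol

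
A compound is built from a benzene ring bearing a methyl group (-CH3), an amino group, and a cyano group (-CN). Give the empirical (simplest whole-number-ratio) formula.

C4H4N

Atom tally by fragment:
  benzene ring core → C:6 H:6
  (− 3 ring H displaced by substituents)
  + CH3 → C:1 H:3
  + NH2 → N:1 H:2
  + CN → C:1 N:1
Element totals:
  C: 8
  H: 8
  N: 2
Molecular formula: C8H8N2.
gcd of subscripts = 2; dividing each by 2:
  C: 8/2 = 4
  H: 8/2 = 4
  N: 2/2 = 1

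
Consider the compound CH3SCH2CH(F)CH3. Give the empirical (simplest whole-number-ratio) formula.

C4H9FS

Atom tally by fragment:
  CH3SCH2 → C:2 H:5 S:1
  CH(F) → C:1 H:1 F:1
  CH3 → C:1 H:3
Element totals:
  C: 4
  H: 9
  F: 1
  S: 1
Molecular formula: C4H9FS.
gcd of subscripts (4, 1, 9, 1) = 1, so the empirical formula equals the molecular formula.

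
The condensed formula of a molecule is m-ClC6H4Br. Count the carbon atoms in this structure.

Atom tally by fragment:
  benzene ring core → C:6 H:6
  (− 2 ring H displaced by substituents)
  + Cl → Cl:1
  + Br → Br:1
Element totals:
  C: 6
  H: 4
  Br: 1
  Cl: 1

6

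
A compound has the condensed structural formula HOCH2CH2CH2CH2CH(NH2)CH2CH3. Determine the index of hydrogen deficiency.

Element totals:
  C: 7
  H: 17
  N: 1
  O: 1
Molecular formula: C7H17NO.
DoU = (2C + 2 + N − H − X) / 2 = (2·7 + 2 + 1 − 17 − 0) / 2 = 0.

0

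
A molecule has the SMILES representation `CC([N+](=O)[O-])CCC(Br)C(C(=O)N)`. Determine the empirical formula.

C7H13BrN2O3

Atom tally by fragment:
  CH3 → C:1 H:3
  CH(NO2) → C:1 H:1 N:1 O:2
  CH2 → C:1 H:2
  CH2 → C:1 H:2
  CH(Br) → C:1 H:1 Br:1
  CH2CONH2 → C:2 H:4 O:1 N:1
Element totals:
  C: 7
  H: 13
  Br: 1
  N: 2
  O: 3
Molecular formula: C7H13BrN2O3.
gcd of subscripts (1, 7, 13, 2, 3) = 1, so the empirical formula equals the molecular formula.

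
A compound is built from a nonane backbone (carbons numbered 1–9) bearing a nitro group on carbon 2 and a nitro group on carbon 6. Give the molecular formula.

C9H18N2O4

Atom tally by fragment:
  CH3 → C:1 H:3
  CH(NO2) → C:1 H:1 N:1 O:2
  CH2 → C:1 H:2
  CH2 → C:1 H:2
  CH2 → C:1 H:2
  CH(NO2) → C:1 H:1 N:1 O:2
  CH2 → C:1 H:2
  CH2 → C:1 H:2
  CH3 → C:1 H:3
Element totals:
  C: 9
  H: 18
  N: 2
  O: 4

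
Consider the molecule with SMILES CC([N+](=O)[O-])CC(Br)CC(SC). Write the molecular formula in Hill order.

C7H14BrNO2S

Atom tally by fragment:
  CH3 → C:1 H:3
  CH(NO2) → C:1 H:1 N:1 O:2
  CH2 → C:1 H:2
  CH(Br) → C:1 H:1 Br:1
  CH2 → C:1 H:2
  CH2SCH3 → C:2 H:5 S:1
Element totals:
  C: 7
  H: 14
  Br: 1
  N: 1
  O: 2
  S: 1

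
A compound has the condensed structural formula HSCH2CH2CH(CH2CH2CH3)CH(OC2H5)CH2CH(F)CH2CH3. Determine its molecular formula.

C13H27FOS

Element totals:
  C: 13
  H: 27
  F: 1
  O: 1
  S: 1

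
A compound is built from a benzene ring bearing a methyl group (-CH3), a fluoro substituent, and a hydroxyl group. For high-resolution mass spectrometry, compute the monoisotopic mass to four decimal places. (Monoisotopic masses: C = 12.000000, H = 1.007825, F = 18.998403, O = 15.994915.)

Atom tally by fragment:
  benzene ring core → C:6 H:6
  (− 3 ring H displaced by substituents)
  + CH3 → C:1 H:3
  + F → F:1
  + OH → O:1 H:1
Element totals:
  C: 7
  H: 7
  F: 1
  O: 1
Molecular formula: C7H7FO.
  M = 7(12.0) + 7(1.007825) + 18.998403 + 15.994915
    = 84.000000 + 7.054775 + 18.998403 + 15.994915 = 126.048093

126.0481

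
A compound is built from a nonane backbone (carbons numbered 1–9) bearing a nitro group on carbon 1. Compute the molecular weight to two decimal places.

173.26 g/mol

Atom tally by fragment:
  O2NCH2 → C:1 H:2 N:1 O:2
  CH2 → C:1 H:2
  CH2 → C:1 H:2
  CH2 → C:1 H:2
  CH2 → C:1 H:2
  CH2 → C:1 H:2
  CH2 → C:1 H:2
  CH2 → C:1 H:2
  CH3 → C:1 H:3
Element totals:
  C: 9
  H: 19
  N: 1
  O: 2
Molecular formula: C9H19NO2.
  M = 9(12.011) + 19(1.008) + 14.007 + 2(15.999)
    = 108.099 + 19.152 + 14.007 + 31.998 = 173.256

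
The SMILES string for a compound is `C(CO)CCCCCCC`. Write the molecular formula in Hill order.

Atom tally by fragment:
  HOCH2CH2 → C:2 H:5 O:1
  CH2 → C:1 H:2
  CH2 → C:1 H:2
  CH2 → C:1 H:2
  CH2 → C:1 H:2
  CH2 → C:1 H:2
  CH2 → C:1 H:2
  CH3 → C:1 H:3
Element totals:
  C: 9
  H: 20
  O: 1

C9H20O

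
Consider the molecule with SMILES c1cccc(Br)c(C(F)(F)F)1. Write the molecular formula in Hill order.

C7H4BrF3

Atom tally by fragment:
  benzene ring core → C:6 H:6
  (− 2 ring H displaced by substituents)
  + Br → Br:1
  + CF3 → C:1 F:3
Element totals:
  C: 7
  H: 4
  Br: 1
  F: 3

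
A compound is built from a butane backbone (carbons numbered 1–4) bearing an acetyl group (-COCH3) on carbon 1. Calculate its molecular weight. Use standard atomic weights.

100.16 g/mol

Atom tally by fragment:
  CH3COCH2 → C:3 H:5 O:1
  CH2 → C:1 H:2
  CH2 → C:1 H:2
  CH3 → C:1 H:3
Element totals:
  C: 6
  H: 12
  O: 1
Molecular formula: C6H12O.
  M = 6(12.011) + 12(1.008) + 15.999
    = 72.066 + 12.096 + 15.999 = 100.161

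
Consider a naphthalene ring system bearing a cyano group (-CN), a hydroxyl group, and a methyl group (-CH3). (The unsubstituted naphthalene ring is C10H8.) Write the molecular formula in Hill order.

C12H9NO

Atom tally by fragment:
  naphthalene ring system core → C:10 H:8
  (− 3 ring H displaced by substituents)
  + CN → C:1 N:1
  + OH → O:1 H:1
  + CH3 → C:1 H:3
Element totals:
  C: 12
  H: 9
  N: 1
  O: 1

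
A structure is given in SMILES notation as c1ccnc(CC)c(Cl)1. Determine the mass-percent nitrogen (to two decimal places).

Atom tally by fragment:
  pyridine ring core → C:5 H:5 N:1
  (− 2 ring H displaced by substituents)
  + C2H5 → C:2 H:5
  + Cl → Cl:1
Element totals:
  C: 7
  H: 8
  Cl: 1
  N: 1
Molecular formula: C7H8ClN.
Molar mass = 141.598 g/mol.
Mass from N: 1 × 14.007 = 14.007 g/mol.
%N = 14.007 / 141.598 × 100 = 9.89%.

9.89%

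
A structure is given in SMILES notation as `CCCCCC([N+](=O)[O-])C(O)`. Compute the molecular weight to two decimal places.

Atom tally by fragment:
  CH3 → C:1 H:3
  CH2 → C:1 H:2
  CH2 → C:1 H:2
  CH2 → C:1 H:2
  CH2 → C:1 H:2
  CH(NO2) → C:1 H:1 N:1 O:2
  CH2OH → C:1 H:3 O:1
Element totals:
  C: 7
  H: 15
  N: 1
  O: 3
Molecular formula: C7H15NO3.
  M = 7(12.011) + 15(1.008) + 14.007 + 3(15.999)
    = 84.077 + 15.120 + 14.007 + 47.997 = 161.201

161.20 g/mol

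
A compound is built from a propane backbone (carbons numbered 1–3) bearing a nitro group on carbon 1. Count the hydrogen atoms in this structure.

Atom tally by fragment:
  O2NCH2 → C:1 H:2 N:1 O:2
  CH2 → C:1 H:2
  CH3 → C:1 H:3
Element totals:
  C: 3
  H: 7
  N: 1
  O: 2

7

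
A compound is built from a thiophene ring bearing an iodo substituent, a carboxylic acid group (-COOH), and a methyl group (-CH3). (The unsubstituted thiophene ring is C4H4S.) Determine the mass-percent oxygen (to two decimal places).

Atom tally by fragment:
  thiophene ring core → C:4 H:4 S:1
  (− 3 ring H displaced by substituents)
  + I → I:1
  + COOH → C:1 H:1 O:2
  + CH3 → C:1 H:3
Element totals:
  C: 6
  H: 5
  I: 1
  O: 2
  S: 1
Molecular formula: C6H5IO2S.
Molar mass = 268.068 g/mol.
Mass from O: 2 × 15.999 = 31.998 g/mol.
%O = 31.998 / 268.068 × 100 = 11.94%.

11.94%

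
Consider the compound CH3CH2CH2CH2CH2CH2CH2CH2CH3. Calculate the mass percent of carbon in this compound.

84.28%

Atom tally by fragment:
  CH3 → C:1 H:3
  CH2 → C:1 H:2
  CH2 → C:1 H:2
  CH2 → C:1 H:2
  CH2 → C:1 H:2
  CH2 → C:1 H:2
  CH2 → C:1 H:2
  CH2 → C:1 H:2
  CH3 → C:1 H:3
Element totals:
  C: 9
  H: 20
Molecular formula: C9H20.
Molar mass = 128.259 g/mol.
Mass from C: 9 × 12.011 = 108.099 g/mol.
%C = 108.099 / 128.259 × 100 = 84.28%.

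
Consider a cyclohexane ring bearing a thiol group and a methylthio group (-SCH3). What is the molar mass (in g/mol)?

162.31 g/mol

Atom tally by fragment:
  cyclohexane ring core → C:6 H:12
  (− 2 ring H displaced by substituents)
  + SH → S:1 H:1
  + SCH3 → C:1 H:3 S:1
Element totals:
  C: 7
  H: 14
  S: 2
Molecular formula: C7H14S2.
  M = 7(12.011) + 14(1.008) + 2(32.06)
    = 84.077 + 14.112 + 64.120 = 162.309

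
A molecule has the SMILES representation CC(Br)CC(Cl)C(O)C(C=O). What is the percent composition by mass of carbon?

34.52%

Atom tally by fragment:
  CH3 → C:1 H:3
  CH(Br) → C:1 H:1 Br:1
  CH2 → C:1 H:2
  CH(Cl) → C:1 H:1 Cl:1
  CH(OH) → C:1 H:2 O:1
  CH2CHO → C:2 H:3 O:1
Element totals:
  C: 7
  H: 12
  Br: 1
  Cl: 1
  O: 2
Molecular formula: C7H12BrClO2.
Molar mass = 243.525 g/mol.
Mass from C: 7 × 12.011 = 84.077 g/mol.
%C = 84.077 / 243.525 × 100 = 34.52%.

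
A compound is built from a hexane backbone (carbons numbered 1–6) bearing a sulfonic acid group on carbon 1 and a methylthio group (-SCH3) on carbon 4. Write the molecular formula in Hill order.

Atom tally by fragment:
  HO3SCH2 → C:1 H:3 S:1 O:3
  CH2 → C:1 H:2
  CH2 → C:1 H:2
  CH(SCH3) → C:2 H:4 S:1
  CH2 → C:1 H:2
  CH3 → C:1 H:3
Element totals:
  C: 7
  H: 16
  O: 3
  S: 2

C7H16O3S2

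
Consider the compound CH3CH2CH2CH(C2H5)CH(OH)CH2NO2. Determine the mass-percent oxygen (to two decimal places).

Atom tally by fragment:
  CH3 → C:1 H:3
  CH2 → C:1 H:2
  CH2 → C:1 H:2
  CH(C2H5) → C:3 H:6
  CH(OH) → C:1 H:2 O:1
  CH2NO2 → C:1 H:2 N:1 O:2
Element totals:
  C: 8
  H: 17
  N: 1
  O: 3
Molecular formula: C8H17NO3.
Molar mass = 175.228 g/mol.
Mass from O: 3 × 15.999 = 47.997 g/mol.
%O = 47.997 / 175.228 × 100 = 27.39%.

27.39%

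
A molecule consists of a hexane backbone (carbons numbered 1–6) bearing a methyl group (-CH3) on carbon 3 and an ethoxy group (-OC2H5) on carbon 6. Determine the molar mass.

Atom tally by fragment:
  CH3 → C:1 H:3
  CH2 → C:1 H:2
  CH(CH3) → C:2 H:4
  CH2 → C:1 H:2
  CH2 → C:1 H:2
  CH2OC2H5 → C:3 H:7 O:1
Element totals:
  C: 9
  H: 20
  O: 1
Molecular formula: C9H20O.
  M = 9(12.011) + 20(1.008) + 15.999
    = 108.099 + 20.160 + 15.999 = 144.258

144.26 g/mol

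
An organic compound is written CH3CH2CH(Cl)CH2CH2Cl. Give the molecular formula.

Element totals:
  C: 5
  H: 10
  Cl: 2

C5H10Cl2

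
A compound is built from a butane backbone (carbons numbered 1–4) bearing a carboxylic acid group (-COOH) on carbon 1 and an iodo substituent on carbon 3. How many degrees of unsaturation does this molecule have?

1

Atom tally by fragment:
  HOOCCH2 → C:2 H:3 O:2
  CH2 → C:1 H:2
  CH(I) → C:1 H:1 I:1
  CH3 → C:1 H:3
Element totals:
  C: 5
  H: 9
  I: 1
  O: 2
Molecular formula: C5H9IO2.
DoU = (2C + 2 + N − H − X) / 2 = (2·5 + 2 + 0 − 9 − 1) / 2 = 1.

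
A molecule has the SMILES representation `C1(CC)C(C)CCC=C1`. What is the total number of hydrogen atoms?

Atom tally by fragment:
  cyclohexene ring core → C:6 H:10
  (− 2 ring H displaced by substituents)
  + C2H5 → C:2 H:5
  + CH3 → C:1 H:3
Element totals:
  C: 9
  H: 16

16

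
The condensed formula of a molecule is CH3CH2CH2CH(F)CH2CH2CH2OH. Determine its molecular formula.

C7H15FO

Element totals:
  C: 7
  H: 15
  F: 1
  O: 1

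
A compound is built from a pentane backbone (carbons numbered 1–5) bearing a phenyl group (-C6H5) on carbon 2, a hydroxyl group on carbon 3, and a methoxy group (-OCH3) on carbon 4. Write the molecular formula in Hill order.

C12H18O2

Atom tally by fragment:
  CH3 → C:1 H:3
  CH(C6H5) → C:7 H:6
  CH(OH) → C:1 H:2 O:1
  CH(OCH3) → C:2 H:4 O:1
  CH3 → C:1 H:3
Element totals:
  C: 12
  H: 18
  O: 2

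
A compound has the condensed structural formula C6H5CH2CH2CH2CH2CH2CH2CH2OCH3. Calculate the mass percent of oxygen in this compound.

7.75%

Atom tally by fragment:
  C6H5CH2 → C:7 H:7
  CH2 → C:1 H:2
  CH2 → C:1 H:2
  CH2 → C:1 H:2
  CH2 → C:1 H:2
  CH2 → C:1 H:2
  CH2OCH3 → C:2 H:5 O:1
Element totals:
  C: 14
  H: 22
  O: 1
Molecular formula: C14H22O.
Molar mass = 206.329 g/mol.
Mass from O: 1 × 15.999 = 15.999 g/mol.
%O = 15.999 / 206.329 × 100 = 7.75%.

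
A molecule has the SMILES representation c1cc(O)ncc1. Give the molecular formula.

Atom tally by fragment:
  pyridine ring core → C:5 H:5 N:1
  (− 1 ring H displaced by substituents)
  + OH → O:1 H:1
Element totals:
  C: 5
  H: 5
  N: 1
  O: 1

C5H5NO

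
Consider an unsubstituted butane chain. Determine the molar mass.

58.12 g/mol

Atom tally by fragment:
  CH3 → C:1 H:3
  CH2 → C:1 H:2
  CH2 → C:1 H:2
  CH3 → C:1 H:3
Element totals:
  C: 4
  H: 10
Molecular formula: C4H10.
  M = 4(12.011) + 10(1.008)
    = 48.044 + 10.080 = 58.124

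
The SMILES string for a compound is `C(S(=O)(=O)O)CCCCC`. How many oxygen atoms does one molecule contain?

Atom tally by fragment:
  HO3SCH2 → C:1 H:3 S:1 O:3
  CH2 → C:1 H:2
  CH2 → C:1 H:2
  CH2 → C:1 H:2
  CH2 → C:1 H:2
  CH3 → C:1 H:3
Element totals:
  C: 6
  H: 14
  O: 3
  S: 1

3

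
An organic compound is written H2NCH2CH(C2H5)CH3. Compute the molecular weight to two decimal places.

87.17 g/mol

Atom tally by fragment:
  H2NCH2 → C:1 H:4 N:1
  CH(C2H5) → C:3 H:6
  CH3 → C:1 H:3
Element totals:
  C: 5
  H: 13
  N: 1
Molecular formula: C5H13N.
  M = 5(12.011) + 13(1.008) + 14.007
    = 60.055 + 13.104 + 14.007 = 87.166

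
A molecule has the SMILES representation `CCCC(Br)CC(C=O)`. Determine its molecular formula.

C7H13BrO

Atom tally by fragment:
  CH3 → C:1 H:3
  CH2 → C:1 H:2
  CH2 → C:1 H:2
  CH(Br) → C:1 H:1 Br:1
  CH2 → C:1 H:2
  CH2CHO → C:2 H:3 O:1
Element totals:
  C: 7
  H: 13
  Br: 1
  O: 1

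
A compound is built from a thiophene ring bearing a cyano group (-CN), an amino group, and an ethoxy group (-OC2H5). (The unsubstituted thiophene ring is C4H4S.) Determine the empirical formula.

Atom tally by fragment:
  thiophene ring core → C:4 H:4 S:1
  (− 3 ring H displaced by substituents)
  + CN → C:1 N:1
  + NH2 → N:1 H:2
  + OC2H5 → C:2 H:5 O:1
Element totals:
  C: 7
  H: 8
  N: 2
  O: 1
  S: 1
Molecular formula: C7H8N2OS.
gcd of subscripts (7, 8, 2, 1, 1) = 1, so the empirical formula equals the molecular formula.

C7H8N2OS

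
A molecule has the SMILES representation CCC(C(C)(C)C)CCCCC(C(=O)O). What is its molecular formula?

C13H26O2

Atom tally by fragment:
  CH3 → C:1 H:3
  CH2 → C:1 H:2
  CH(C(CH3)3) → C:5 H:10
  CH2 → C:1 H:2
  CH2 → C:1 H:2
  CH2 → C:1 H:2
  CH2 → C:1 H:2
  CH2COOH → C:2 H:3 O:2
Element totals:
  C: 13
  H: 26
  O: 2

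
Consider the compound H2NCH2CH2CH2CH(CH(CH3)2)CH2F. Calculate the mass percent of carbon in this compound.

Atom tally by fragment:
  H2NCH2 → C:1 H:4 N:1
  CH2 → C:1 H:2
  CH2 → C:1 H:2
  CH(CH(CH3)2) → C:4 H:8
  CH2F → C:1 H:2 F:1
Element totals:
  C: 8
  H: 18
  F: 1
  N: 1
Molecular formula: C8H18FN.
Molar mass = 147.237 g/mol.
Mass from C: 8 × 12.011 = 96.088 g/mol.
%C = 96.088 / 147.237 × 100 = 65.26%.

65.26%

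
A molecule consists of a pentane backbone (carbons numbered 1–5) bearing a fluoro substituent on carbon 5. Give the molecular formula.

Atom tally by fragment:
  CH3 → C:1 H:3
  CH2 → C:1 H:2
  CH2 → C:1 H:2
  CH2 → C:1 H:2
  CH2F → C:1 H:2 F:1
Element totals:
  C: 5
  H: 11
  F: 1

C5H11F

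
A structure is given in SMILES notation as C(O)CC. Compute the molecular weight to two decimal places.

Atom tally by fragment:
  HOCH2 → C:1 H:3 O:1
  CH2 → C:1 H:2
  CH3 → C:1 H:3
Element totals:
  C: 3
  H: 8
  O: 1
Molecular formula: C3H8O.
  M = 3(12.011) + 8(1.008) + 15.999
    = 36.033 + 8.064 + 15.999 = 60.096

60.10 g/mol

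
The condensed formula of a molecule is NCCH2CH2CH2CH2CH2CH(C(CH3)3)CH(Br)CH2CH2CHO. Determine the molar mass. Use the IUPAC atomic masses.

316.28 g/mol

Element totals:
  C: 15
  H: 26
  Br: 1
  N: 1
  O: 1
Molecular formula: C15H26BrNO.
  M = 15(12.011) + 26(1.008) + 79.904 + 14.007 + 15.999
    = 180.165 + 26.208 + 79.904 + 14.007 + 15.999 = 316.283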